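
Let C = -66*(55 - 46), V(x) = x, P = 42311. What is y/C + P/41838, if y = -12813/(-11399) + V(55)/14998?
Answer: 714780222420991/708118944120324 ≈ 1.0094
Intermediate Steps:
y = 192796319/170962202 (y = -12813/(-11399) + 55/14998 = -12813*(-1/11399) + 55*(1/14998) = 12813/11399 + 55/14998 = 192796319/170962202 ≈ 1.1277)
C = -594 (C = -66*9 = -594)
y/C + P/41838 = (192796319/170962202)/(-594) + 42311/41838 = (192796319/170962202)*(-1/594) + 42311*(1/41838) = -192796319/101551547988 + 42311/41838 = 714780222420991/708118944120324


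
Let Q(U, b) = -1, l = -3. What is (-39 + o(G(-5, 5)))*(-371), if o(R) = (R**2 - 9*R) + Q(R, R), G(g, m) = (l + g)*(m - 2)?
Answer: -278992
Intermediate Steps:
G(g, m) = (-3 + g)*(-2 + m) (G(g, m) = (-3 + g)*(m - 2) = (-3 + g)*(-2 + m))
o(R) = -1 + R**2 - 9*R (o(R) = (R**2 - 9*R) - 1 = -1 + R**2 - 9*R)
(-39 + o(G(-5, 5)))*(-371) = (-39 + (-1 + (6 - 3*5 - 2*(-5) - 5*5)**2 - 9*(6 - 3*5 - 2*(-5) - 5*5)))*(-371) = (-39 + (-1 + (6 - 15 + 10 - 25)**2 - 9*(6 - 15 + 10 - 25)))*(-371) = (-39 + (-1 + (-24)**2 - 9*(-24)))*(-371) = (-39 + (-1 + 576 + 216))*(-371) = (-39 + 791)*(-371) = 752*(-371) = -278992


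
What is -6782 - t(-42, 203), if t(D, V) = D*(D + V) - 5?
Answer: -15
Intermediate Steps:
t(D, V) = -5 + D*(D + V)
-6782 - t(-42, 203) = -6782 - (-5 + (-42)² - 42*203) = -6782 - (-5 + 1764 - 8526) = -6782 - 1*(-6767) = -6782 + 6767 = -15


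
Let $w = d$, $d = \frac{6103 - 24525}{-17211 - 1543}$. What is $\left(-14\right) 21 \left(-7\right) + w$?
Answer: $\frac{19307077}{9377} \approx 2059.0$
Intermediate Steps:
$d = \frac{9211}{9377}$ ($d = - \frac{18422}{-18754} = \left(-18422\right) \left(- \frac{1}{18754}\right) = \frac{9211}{9377} \approx 0.9823$)
$w = \frac{9211}{9377} \approx 0.9823$
$\left(-14\right) 21 \left(-7\right) + w = \left(-14\right) 21 \left(-7\right) + \frac{9211}{9377} = \left(-294\right) \left(-7\right) + \frac{9211}{9377} = 2058 + \frac{9211}{9377} = \frac{19307077}{9377}$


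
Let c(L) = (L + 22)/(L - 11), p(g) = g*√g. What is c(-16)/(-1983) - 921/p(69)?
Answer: 2/17847 - 307*√69/1587 ≈ -1.6068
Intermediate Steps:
p(g) = g^(3/2)
c(L) = (22 + L)/(-11 + L)
c(-16)/(-1983) - 921/p(69) = ((22 - 16)/(-11 - 16))/(-1983) - 921*√69/4761 = (6/(-27))*(-1/1983) - 921*√69/4761 = -1/27*6*(-1/1983) - 307*√69/1587 = -2/9*(-1/1983) - 307*√69/1587 = 2/17847 - 307*√69/1587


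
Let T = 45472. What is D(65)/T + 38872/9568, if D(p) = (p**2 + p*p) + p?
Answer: 57783097/13596128 ≈ 4.2500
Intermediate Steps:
D(p) = p + 2*p**2 (D(p) = (p**2 + p**2) + p = 2*p**2 + p = p + 2*p**2)
D(65)/T + 38872/9568 = (65*(1 + 2*65))/45472 + 38872/9568 = (65*(1 + 130))*(1/45472) + 38872*(1/9568) = (65*131)*(1/45472) + 4859/1196 = 8515*(1/45472) + 4859/1196 = 8515/45472 + 4859/1196 = 57783097/13596128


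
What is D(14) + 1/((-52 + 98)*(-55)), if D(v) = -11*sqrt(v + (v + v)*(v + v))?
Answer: -1/2530 - 11*sqrt(798) ≈ -310.74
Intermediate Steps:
D(v) = -11*sqrt(v + 4*v**2) (D(v) = -11*sqrt(v + (2*v)*(2*v)) = -11*sqrt(v + 4*v**2))
D(14) + 1/((-52 + 98)*(-55)) = -11*sqrt(14)*sqrt(1 + 4*14) + 1/((-52 + 98)*(-55)) = -11*sqrt(14)*sqrt(1 + 56) + 1/(46*(-55)) = -11*sqrt(798) + 1/(-2530) = -11*sqrt(798) - 1/2530 = -1/2530 - 11*sqrt(798)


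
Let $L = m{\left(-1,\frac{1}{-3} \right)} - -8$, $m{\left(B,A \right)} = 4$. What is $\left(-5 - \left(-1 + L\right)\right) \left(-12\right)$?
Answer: $192$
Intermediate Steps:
$L = 12$ ($L = 4 - -8 = 4 + 8 = 12$)
$\left(-5 - \left(-1 + L\right)\right) \left(-12\right) = \left(-5 + \left(1 - 12\right)\right) \left(-12\right) = \left(-5 - 11\right) \left(-12\right) = \left(-16\right) \left(-12\right) = 192$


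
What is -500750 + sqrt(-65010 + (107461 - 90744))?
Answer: -500750 + I*sqrt(48293) ≈ -5.0075e+5 + 219.76*I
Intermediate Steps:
-500750 + sqrt(-65010 + (107461 - 90744)) = -500750 + sqrt(-65010 + 16717) = -500750 + sqrt(-48293) = -500750 + I*sqrt(48293)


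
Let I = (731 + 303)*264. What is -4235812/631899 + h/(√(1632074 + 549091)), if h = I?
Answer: -4235812/631899 + 90992*√2181165/727055 ≈ 178.13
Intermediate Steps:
I = 272976 (I = 1034*264 = 272976)
h = 272976
-4235812/631899 + h/(√(1632074 + 549091)) = -4235812/631899 + 272976/(√(1632074 + 549091)) = -4235812*1/631899 + 272976/(√2181165) = -4235812/631899 + 272976*(√2181165/2181165) = -4235812/631899 + 90992*√2181165/727055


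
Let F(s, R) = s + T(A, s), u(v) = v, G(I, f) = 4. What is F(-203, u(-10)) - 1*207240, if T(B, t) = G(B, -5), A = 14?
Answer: -207439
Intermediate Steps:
T(B, t) = 4
F(s, R) = 4 + s (F(s, R) = s + 4 = 4 + s)
F(-203, u(-10)) - 1*207240 = (4 - 203) - 1*207240 = -199 - 207240 = -207439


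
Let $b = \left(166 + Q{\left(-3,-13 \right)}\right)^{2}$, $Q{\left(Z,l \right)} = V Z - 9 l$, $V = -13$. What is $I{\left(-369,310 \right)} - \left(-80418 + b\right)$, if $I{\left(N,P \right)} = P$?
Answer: $-22956$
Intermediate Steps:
$Q{\left(Z,l \right)} = - 13 Z - 9 l$
$b = 103684$ ($b = \left(166 - -156\right)^{2} = \left(166 + \left(39 + 117\right)\right)^{2} = \left(166 + 156\right)^{2} = 322^{2} = 103684$)
$I{\left(-369,310 \right)} - \left(-80418 + b\right) = 310 - \left(-80418 + 103684\right) = 310 - 23266 = -22956$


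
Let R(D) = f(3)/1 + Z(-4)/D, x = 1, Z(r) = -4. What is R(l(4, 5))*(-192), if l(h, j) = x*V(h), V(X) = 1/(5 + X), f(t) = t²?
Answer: 5184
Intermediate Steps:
l(h, j) = 1/(5 + h)
R(D) = 9 - 4/D (R(D) = 3²/1 - 4/D = 9*1 - 4/D = 9 - 4/D)
R(l(4, 5))*(-192) = (9 - 4/(1/(5 + 4)))*(-192) = (9 - 4/(1/9))*(-192) = (9 - 4/⅑)*(-192) = (9 - 4*9)*(-192) = (9 - 36)*(-192) = -27*(-192) = 5184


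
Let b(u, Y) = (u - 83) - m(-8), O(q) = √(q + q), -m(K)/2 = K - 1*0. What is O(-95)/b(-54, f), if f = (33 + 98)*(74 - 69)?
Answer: -I*√190/153 ≈ -0.090092*I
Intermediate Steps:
m(K) = -2*K (m(K) = -2*(K - 1*0) = -2*(K + 0) = -2*K)
O(q) = √2*√q (O(q) = √(2*q) = √2*√q)
f = 655 (f = 131*5 = 655)
b(u, Y) = -99 + u (b(u, Y) = (u - 83) - (-2)*(-8) = (-83 + u) - 1*16 = (-83 + u) - 16 = -99 + u)
O(-95)/b(-54, f) = (√2*√(-95))/(-99 - 54) = (√2*(I*√95))/(-153) = (I*√190)*(-1/153) = -I*√190/153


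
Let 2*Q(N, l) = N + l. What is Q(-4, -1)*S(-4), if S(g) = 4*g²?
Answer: -160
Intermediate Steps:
Q(N, l) = N/2 + l/2 (Q(N, l) = (N + l)/2 = N/2 + l/2)
Q(-4, -1)*S(-4) = ((½)*(-4) + (½)*(-1))*(4*(-4)²) = (-2 - ½)*(4*16) = -5/2*64 = -160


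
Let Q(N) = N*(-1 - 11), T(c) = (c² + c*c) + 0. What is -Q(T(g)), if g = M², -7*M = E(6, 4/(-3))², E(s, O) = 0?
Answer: 0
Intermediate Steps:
M = 0 (M = -⅐*0² = -⅐*0 = 0)
g = 0 (g = 0² = 0)
T(c) = 2*c² (T(c) = (c² + c²) + 0 = 2*c² + 0 = 2*c²)
Q(N) = -12*N (Q(N) = N*(-12) = -12*N)
-Q(T(g)) = -(-12)*2*0² = -(-12)*2*0 = -(-12)*0 = -1*0 = 0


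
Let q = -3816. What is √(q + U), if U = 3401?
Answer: I*√415 ≈ 20.372*I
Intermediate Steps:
√(q + U) = √(-3816 + 3401) = √(-415) = I*√415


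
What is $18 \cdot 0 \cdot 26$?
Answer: $0$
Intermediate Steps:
$18 \cdot 0 \cdot 26 = 0 \cdot 26 = 0$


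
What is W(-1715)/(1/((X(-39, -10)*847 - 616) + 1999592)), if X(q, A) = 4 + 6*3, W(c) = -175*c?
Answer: 605535201250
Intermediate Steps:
X(q, A) = 22 (X(q, A) = 4 + 18 = 22)
W(-1715)/(1/((X(-39, -10)*847 - 616) + 1999592)) = (-175*(-1715))/(1/((22*847 - 616) + 1999592)) = 300125/(1/((18634 - 616) + 1999592)) = 300125/(1/(18018 + 1999592)) = 300125/(1/2017610) = 300125*2017610 = 605535201250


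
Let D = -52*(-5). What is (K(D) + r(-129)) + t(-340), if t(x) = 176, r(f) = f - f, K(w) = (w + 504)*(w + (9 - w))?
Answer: 7052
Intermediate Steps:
D = 260
K(w) = 4536 + 9*w (K(w) = (504 + w)*9 = 4536 + 9*w)
r(f) = 0
(K(D) + r(-129)) + t(-340) = ((4536 + 9*260) + 0) + 176 = ((4536 + 2340) + 0) + 176 = (6876 + 0) + 176 = 6876 + 176 = 7052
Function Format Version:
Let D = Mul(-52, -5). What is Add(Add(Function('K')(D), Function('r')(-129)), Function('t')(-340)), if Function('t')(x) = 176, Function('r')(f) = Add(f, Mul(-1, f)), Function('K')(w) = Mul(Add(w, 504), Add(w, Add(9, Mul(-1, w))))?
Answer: 7052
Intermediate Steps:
D = 260
Function('K')(w) = Add(4536, Mul(9, w)) (Function('K')(w) = Mul(Add(504, w), 9) = Add(4536, Mul(9, w)))
Function('r')(f) = 0
Add(Add(Function('K')(D), Function('r')(-129)), Function('t')(-340)) = Add(Add(Add(4536, Mul(9, 260)), 0), 176) = Add(Add(Add(4536, 2340), 0), 176) = Add(Add(6876, 0), 176) = Add(6876, 176) = 7052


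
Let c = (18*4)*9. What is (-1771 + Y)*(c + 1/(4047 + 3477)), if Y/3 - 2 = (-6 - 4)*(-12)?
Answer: -6850151965/7524 ≈ -9.1044e+5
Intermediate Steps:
Y = 366 (Y = 6 + 3*((-6 - 4)*(-12)) = 6 + 3*(-10*(-12)) = 6 + 3*120 = 6 + 360 = 366)
c = 648 (c = 72*9 = 648)
(-1771 + Y)*(c + 1/(4047 + 3477)) = (-1771 + 366)*(648 + 1/(4047 + 3477)) = -1405*(648 + 1/7524) = -1405*4875553/7524 = -6850151965/7524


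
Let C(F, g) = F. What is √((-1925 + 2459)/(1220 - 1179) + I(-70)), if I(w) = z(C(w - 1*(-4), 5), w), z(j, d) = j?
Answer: 2*I*√22263/41 ≈ 7.2784*I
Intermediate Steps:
I(w) = 4 + w (I(w) = w - 1*(-4) = w + 4 = 4 + w)
√((-1925 + 2459)/(1220 - 1179) + I(-70)) = √((-1925 + 2459)/(1220 - 1179) + (4 - 70)) = √(534/41 - 66) = √(-2172/41) = 2*I*√22263/41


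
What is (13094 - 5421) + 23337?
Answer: 31010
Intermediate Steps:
(13094 - 5421) + 23337 = 7673 + 23337 = 31010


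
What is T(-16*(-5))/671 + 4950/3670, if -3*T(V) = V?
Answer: 967075/738771 ≈ 1.3090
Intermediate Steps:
T(V) = -V/3
T(-16*(-5))/671 + 4950/3670 = -(-16)*(-5)/3/671 + 4950/3670 = -⅓*80*(1/671) + 4950*(1/3670) = -80/3*1/671 + 495/367 = -80/2013 + 495/367 = 967075/738771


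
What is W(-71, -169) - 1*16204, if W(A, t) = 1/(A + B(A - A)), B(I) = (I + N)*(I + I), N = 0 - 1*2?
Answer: -1150485/71 ≈ -16204.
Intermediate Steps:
N = -2 (N = 0 - 2 = -2)
B(I) = 2*I*(-2 + I) (B(I) = (I - 2)*(I + I) = (-2 + I)*(2*I) = 2*I*(-2 + I))
W(A, t) = 1/A (W(A, t) = 1/(A + 2*(A - A)*(-2 + (A - A))) = 1/(A + 2*0*(-2 + 0)) = 1/(A + 2*0*(-2)) = 1/(A + 0) = 1/A)
W(-71, -169) - 1*16204 = 1/(-71) - 1*16204 = -1/71 - 16204 = -1150485/71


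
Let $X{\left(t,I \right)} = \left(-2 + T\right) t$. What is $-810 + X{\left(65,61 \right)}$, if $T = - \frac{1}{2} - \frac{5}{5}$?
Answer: $- \frac{2075}{2} \approx -1037.5$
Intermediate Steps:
$T = - \frac{3}{2}$ ($T = \left(-1\right) \frac{1}{2} - 1 = - \frac{1}{2} - 1 = - \frac{3}{2} \approx -1.5$)
$X{\left(t,I \right)} = - \frac{7 t}{2}$ ($X{\left(t,I \right)} = \left(-2 - \frac{3}{2}\right) t = - \frac{7 t}{2}$)
$-810 + X{\left(65,61 \right)} = -810 - \frac{455}{2} = - \frac{2075}{2}$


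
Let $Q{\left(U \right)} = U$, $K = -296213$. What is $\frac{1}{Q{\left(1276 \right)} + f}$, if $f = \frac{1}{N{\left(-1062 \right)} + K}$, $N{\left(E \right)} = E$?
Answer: $\frac{297275}{379322899} \approx 0.0007837$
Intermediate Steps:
$f = - \frac{1}{297275}$ ($f = \frac{1}{-1062 - 296213} = \frac{1}{-297275} = - \frac{1}{297275} \approx -3.3639 \cdot 10^{-6}$)
$\frac{1}{Q{\left(1276 \right)} + f} = \frac{1}{1276 - \frac{1}{297275}} = \frac{1}{\frac{379322899}{297275}} = \frac{297275}{379322899}$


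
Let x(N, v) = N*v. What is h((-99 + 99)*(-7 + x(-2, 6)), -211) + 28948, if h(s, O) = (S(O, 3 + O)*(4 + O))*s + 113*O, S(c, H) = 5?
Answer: 5105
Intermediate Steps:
h(s, O) = 113*O + s*(20 + 5*O) (h(s, O) = (5*(4 + O))*s + 113*O = (20 + 5*O)*s + 113*O = s*(20 + 5*O) + 113*O = 113*O + s*(20 + 5*O))
h((-99 + 99)*(-7 + x(-2, 6)), -211) + 28948 = (20*((-99 + 99)*(-7 - 2*6)) + 113*(-211) + 5*(-211)*((-99 + 99)*(-7 - 2*6))) + 28948 = (20*(0*(-7 - 12)) - 23843 + 5*(-211)*(0*(-7 - 12))) + 28948 = (20*(0*(-19)) - 23843 + 5*(-211)*(0*(-19))) + 28948 = (20*0 - 23843 + 5*(-211)*0) + 28948 = (0 - 23843 + 0) + 28948 = -23843 + 28948 = 5105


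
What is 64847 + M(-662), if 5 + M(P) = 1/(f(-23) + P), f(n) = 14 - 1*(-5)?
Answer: 41693405/643 ≈ 64842.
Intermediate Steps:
f(n) = 19 (f(n) = 14 + 5 = 19)
M(P) = -5 + 1/(19 + P)
64847 + M(-662) = 64847 + (-94 - 5*(-662))/(19 - 662) = 64847 + (-94 + 3310)/(-643) = 64847 - 1/643*3216 = 64847 - 3216/643 = 41693405/643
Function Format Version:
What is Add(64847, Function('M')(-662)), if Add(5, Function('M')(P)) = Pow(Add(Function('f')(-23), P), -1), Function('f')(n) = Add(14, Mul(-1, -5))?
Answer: Rational(41693405, 643) ≈ 64842.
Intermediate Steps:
Function('f')(n) = 19 (Function('f')(n) = Add(14, 5) = 19)
Function('M')(P) = Add(-5, Pow(Add(19, P), -1))
Add(64847, Function('M')(-662)) = Add(64847, Mul(Pow(Add(19, -662), -1), Add(-94, Mul(-5, -662)))) = Add(64847, Mul(Pow(-643, -1), Add(-94, 3310))) = Add(64847, Mul(Rational(-1, 643), 3216)) = Add(64847, Rational(-3216, 643)) = Rational(41693405, 643)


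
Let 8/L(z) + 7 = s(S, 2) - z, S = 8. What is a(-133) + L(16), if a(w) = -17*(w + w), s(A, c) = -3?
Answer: 58782/13 ≈ 4521.7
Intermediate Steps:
a(w) = -34*w
L(z) = 8/(-10 - z) (L(z) = 8/(-7 + (-3 - z)) = 8/(-10 - z))
a(-133) + L(16) = -34*(-133) - 8/(10 + 16) = 4522 - 8/26 = 4522 - 8*1/26 = 4522 - 4/13 = 58782/13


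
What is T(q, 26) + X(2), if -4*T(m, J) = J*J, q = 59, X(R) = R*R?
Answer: -165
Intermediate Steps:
X(R) = R**2
T(m, J) = -J**2/4 (T(m, J) = -J*J/4 = -J**2/4)
T(q, 26) + X(2) = -1/4*26**2 + 2**2 = -1/4*676 + 4 = -169 + 4 = -165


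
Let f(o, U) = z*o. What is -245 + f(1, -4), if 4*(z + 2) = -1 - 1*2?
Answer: -991/4 ≈ -247.75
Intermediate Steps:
z = -11/4 (z = -2 + (-1 - 1*2)/4 = -2 + (-1 - 2)/4 = -2 + (¼)*(-3) = -2 - ¾ = -11/4 ≈ -2.7500)
f(o, U) = -11*o/4
-245 + f(1, -4) = -245 - 11/4*1 = -245 - 11/4 = -991/4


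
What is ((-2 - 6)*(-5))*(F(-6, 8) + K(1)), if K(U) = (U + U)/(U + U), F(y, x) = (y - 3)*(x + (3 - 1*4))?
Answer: -2480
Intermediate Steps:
F(y, x) = (-1 + x)*(-3 + y) (F(y, x) = (-3 + y)*(x + (3 - 4)) = (-3 + y)*(x - 1) = (-3 + y)*(-1 + x) = (-1 + x)*(-3 + y))
K(U) = 1 (K(U) = (2*U)/((2*U)) = (2*U)*(1/(2*U)) = 1)
((-2 - 6)*(-5))*(F(-6, 8) + K(1)) = ((-2 - 6)*(-5))*((3 - 1*(-6) - 3*8 + 8*(-6)) + 1) = (-8*(-5))*((3 + 6 - 24 - 48) + 1) = 40*(-63 + 1) = 40*(-62) = -2480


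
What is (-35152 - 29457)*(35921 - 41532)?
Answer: 362521099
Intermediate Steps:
(-35152 - 29457)*(35921 - 41532) = -64609*(-5611) = 362521099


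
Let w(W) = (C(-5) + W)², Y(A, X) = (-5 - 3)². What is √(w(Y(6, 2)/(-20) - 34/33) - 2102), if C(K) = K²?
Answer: I*√45482621/165 ≈ 40.873*I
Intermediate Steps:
Y(A, X) = 64 (Y(A, X) = (-8)² = 64)
w(W) = (25 + W)² (w(W) = ((-5)² + W)² = (25 + W)²)
√(w(Y(6, 2)/(-20) - 34/33) - 2102) = √((25 + (64/(-20) - 34/33))² - 2102) = √((25 + (64*(-1/20) - 34*1/33))² - 2102) = √((25 + (-16/5 - 34/33))² - 2102) = √((25 - 698/165)² - 2102) = √((3427/165)² - 2102) = √(11744329/27225 - 2102) = √(-45482621/27225) = I*√45482621/165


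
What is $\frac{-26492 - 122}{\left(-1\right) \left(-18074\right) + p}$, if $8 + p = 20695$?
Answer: $- \frac{26614}{38761} \approx -0.68662$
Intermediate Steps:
$p = 20687$ ($p = -8 + 20695 = 20687$)
$\frac{-26492 - 122}{\left(-1\right) \left(-18074\right) + p} = \frac{-26492 - 122}{\left(-1\right) \left(-18074\right) + 20687} = - \frac{26614}{18074 + 20687} = - \frac{26614}{38761}$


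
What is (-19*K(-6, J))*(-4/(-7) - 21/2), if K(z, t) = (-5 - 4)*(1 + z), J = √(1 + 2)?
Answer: 118845/14 ≈ 8488.9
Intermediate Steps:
J = √3 ≈ 1.7320
K(z, t) = -9 - 9*z (K(z, t) = -9*(1 + z) = -9 - 9*z)
(-19*K(-6, J))*(-4/(-7) - 21/2) = (-19*(-9 - 9*(-6)))*(-4/(-7) - 21/2) = (-19*(-9 + 54))*(-4*(-⅐) - 21*½) = (-19*45)*(4/7 - 21/2) = -855*(-139/14) = 118845/14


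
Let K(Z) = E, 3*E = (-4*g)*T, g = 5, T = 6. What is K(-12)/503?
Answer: -40/503 ≈ -0.079523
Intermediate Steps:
E = -40 (E = (-4*5*6)/3 = (-20*6)/3 = (⅓)*(-120) = -40)
K(Z) = -40
K(-12)/503 = -40/503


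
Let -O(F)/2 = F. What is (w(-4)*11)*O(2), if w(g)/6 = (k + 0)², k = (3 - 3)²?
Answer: 0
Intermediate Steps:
k = 0 (k = 0² = 0)
O(F) = -2*F
w(g) = 0 (w(g) = 6*(0 + 0)² = 6*0² = 6*0 = 0)
(w(-4)*11)*O(2) = (0*11)*(-2*2) = 0*(-4) = 0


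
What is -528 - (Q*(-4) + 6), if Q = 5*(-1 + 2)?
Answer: -514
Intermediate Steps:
Q = 5 (Q = 5*1 = 5)
-528 - (Q*(-4) + 6) = -528 - (5*(-4) + 6) = -528 - (-20 + 6) = -528 - 1*(-14) = -528 + 14 = -514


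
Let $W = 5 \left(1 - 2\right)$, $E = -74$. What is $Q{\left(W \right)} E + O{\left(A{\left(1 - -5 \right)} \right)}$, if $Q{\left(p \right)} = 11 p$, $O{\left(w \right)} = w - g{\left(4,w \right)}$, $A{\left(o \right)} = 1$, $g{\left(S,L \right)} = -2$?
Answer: $4073$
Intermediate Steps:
$O{\left(w \right)} = 2 + w$ ($O{\left(w \right)} = w - -2 = w + 2 = 2 + w$)
$W = -5$ ($W = 5 \left(-1\right) = -5$)
$Q{\left(W \right)} E + O{\left(A{\left(1 - -5 \right)} \right)} = 11 \left(-5\right) \left(-74\right) + \left(2 + 1\right) = \left(-55\right) \left(-74\right) + 3 = 4070 + 3 = 4073$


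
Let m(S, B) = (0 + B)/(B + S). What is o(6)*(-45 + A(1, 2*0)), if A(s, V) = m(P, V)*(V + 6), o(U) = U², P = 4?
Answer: -1620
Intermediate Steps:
m(S, B) = B/(B + S)
A(s, V) = V*(6 + V)/(4 + V) (A(s, V) = (V/(V + 4))*(V + 6) = (V/(4 + V))*(6 + V) = V*(6 + V)/(4 + V))
o(6)*(-45 + A(1, 2*0)) = 6²*(-45 + (2*0)*(6 + 2*0)/(4 + 2*0)) = 36*(-45 + 0*(6 + 0)/(4 + 0)) = 36*(-45 + 0*6/4) = 36*(-45 + 0*(¼)*6) = 36*(-45 + 0) = 36*(-45) = -1620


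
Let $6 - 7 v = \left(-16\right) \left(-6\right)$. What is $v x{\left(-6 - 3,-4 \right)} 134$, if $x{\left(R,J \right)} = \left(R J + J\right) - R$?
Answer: $- \frac{494460}{7} \approx -70637.0$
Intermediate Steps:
$v = - \frac{90}{7}$ ($v = \frac{6}{7} - \frac{\left(-16\right) \left(-6\right)}{7} = \frac{6}{7} - \frac{96}{7} = - \frac{90}{7} \approx -12.857$)
$x{\left(R,J \right)} = J - R + J R$ ($x{\left(R,J \right)} = \left(J R + J\right) - R = \left(J + J R\right) - R = J - R + J R$)
$v x{\left(-6 - 3,-4 \right)} 134 = - \frac{90 \left(-4 - \left(-6 - 3\right) - 4 \left(-6 - 3\right)\right)}{7} \cdot 134 = - \frac{90 \left(-4 - -9 - -36\right)}{7} \cdot 134 = - \frac{90 \left(-4 + 9 + 36\right)}{7} \cdot 134 = \left(- \frac{90}{7}\right) 41 \cdot 134 = \left(- \frac{3690}{7}\right) 134 = - \frac{494460}{7}$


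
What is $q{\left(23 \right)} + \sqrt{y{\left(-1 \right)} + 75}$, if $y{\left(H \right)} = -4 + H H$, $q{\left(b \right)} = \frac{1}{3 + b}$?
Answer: $\frac{1}{26} + 6 \sqrt{2} \approx 8.5237$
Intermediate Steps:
$y{\left(H \right)} = -4 + H^{2}$
$q{\left(23 \right)} + \sqrt{y{\left(-1 \right)} + 75} = \frac{1}{3 + 23} + \sqrt{\left(-4 + \left(-1\right)^{2}\right) + 75} = \frac{1}{26} + \sqrt{\left(-4 + 1\right) + 75} = \frac{1}{26} + \sqrt{-3 + 75} = \frac{1}{26} + \sqrt{72} = \frac{1}{26} + 6 \sqrt{2}$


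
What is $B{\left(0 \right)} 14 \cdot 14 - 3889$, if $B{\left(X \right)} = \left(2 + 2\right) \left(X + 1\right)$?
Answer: $-3105$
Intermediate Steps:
$B{\left(X \right)} = 4 + 4 X$ ($B{\left(X \right)} = 4 \left(1 + X\right) = 4 + 4 X$)
$B{\left(0 \right)} 14 \cdot 14 - 3889 = \left(4 + 4 \cdot 0\right) 14 \cdot 14 - 3889 = \left(4 + 0\right) 14 \cdot 14 - 3889 = 4 \cdot 14 \cdot 14 - 3889 = 56 \cdot 14 - 3889 = 784 - 3889 = -3105$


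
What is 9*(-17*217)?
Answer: -33201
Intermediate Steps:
9*(-17*217) = 9*(-3689) = -33201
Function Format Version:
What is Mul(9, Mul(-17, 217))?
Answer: -33201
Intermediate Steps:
Mul(9, Mul(-17, 217)) = Mul(9, -3689) = -33201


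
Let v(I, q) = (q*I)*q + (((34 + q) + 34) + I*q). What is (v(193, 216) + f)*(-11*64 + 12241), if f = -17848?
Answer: 104164481084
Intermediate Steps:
v(I, q) = 68 + q + I*q + I*q² (v(I, q) = (I*q)*q + ((68 + q) + I*q) = I*q² + (68 + q + I*q) = 68 + q + I*q + I*q²)
(v(193, 216) + f)*(-11*64 + 12241) = ((68 + 216 + 193*216 + 193*216²) - 17848)*(-11*64 + 12241) = ((68 + 216 + 41688 + 193*46656) - 17848)*(-704 + 12241) = ((68 + 216 + 41688 + 9004608) - 17848)*11537 = (9046580 - 17848)*11537 = 9028732*11537 = 104164481084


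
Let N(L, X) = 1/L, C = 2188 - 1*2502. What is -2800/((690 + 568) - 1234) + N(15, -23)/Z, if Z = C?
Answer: -183167/1570 ≈ -116.67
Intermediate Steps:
C = -314 (C = 2188 - 2502 = -314)
Z = -314
-2800/((690 + 568) - 1234) + N(15, -23)/Z = -2800/((690 + 568) - 1234) + 1/(15*(-314)) = -2800/(1258 - 1234) + (1/15)*(-1/314) = -2800/24 - 1/4710 = -2800*1/24 - 1/4710 = -350/3 - 1/4710 = -183167/1570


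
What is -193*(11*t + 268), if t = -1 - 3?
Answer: -43232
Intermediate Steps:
t = -4
-193*(11*t + 268) = -193*(11*(-4) + 268) = -193*(-44 + 268) = -193*224 = -43232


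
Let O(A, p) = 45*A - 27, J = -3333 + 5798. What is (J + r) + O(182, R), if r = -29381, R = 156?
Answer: -18753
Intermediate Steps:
J = 2465
O(A, p) = -27 + 45*A
(J + r) + O(182, R) = (2465 - 29381) + (-27 + 45*182) = -26916 + (-27 + 8190) = -26916 + 8163 = -18753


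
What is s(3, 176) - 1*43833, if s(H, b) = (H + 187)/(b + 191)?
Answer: -16086521/367 ≈ -43833.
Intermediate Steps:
s(H, b) = (187 + H)/(191 + b)
s(3, 176) - 1*43833 = (187 + 3)/(191 + 176) - 1*43833 = 190/367 - 43833 = -16086521/367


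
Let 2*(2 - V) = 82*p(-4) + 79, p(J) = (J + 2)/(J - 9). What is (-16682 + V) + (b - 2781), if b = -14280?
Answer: -878457/26 ≈ -33787.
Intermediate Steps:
p(J) = (2 + J)/(-9 + J)
V = -1139/26 (V = 2 - (82*((2 - 4)/(-9 - 4)) + 79)/2 = 2 - (82*(-2/(-13)) + 79)/2 = 2 - (82*(-1/13*(-2)) + 79)/2 = 2 - (82*(2/13) + 79)/2 = 2 - (164/13 + 79)/2 = 2 - ½*1191/13 = 2 - 1191/26 = -1139/26 ≈ -43.808)
(-16682 + V) + (b - 2781) = (-16682 - 1139/26) + (-14280 - 2781) = -434871/26 - 17061 = -878457/26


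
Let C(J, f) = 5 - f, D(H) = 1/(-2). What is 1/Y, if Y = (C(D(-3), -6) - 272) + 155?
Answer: -1/106 ≈ -0.0094340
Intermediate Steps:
D(H) = -1/2
Y = -106 (Y = ((5 - 1*(-6)) - 272) + 155 = ((5 + 6) - 272) + 155 = (11 - 272) + 155 = -261 + 155 = -106)
1/Y = 1/(-106) = -1/106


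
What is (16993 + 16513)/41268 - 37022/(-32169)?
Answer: 434279735/221258382 ≈ 1.9628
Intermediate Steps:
(16993 + 16513)/41268 - 37022/(-32169) = 33506*(1/41268) - 37022*(-1/32169) = 16753/20634 + 37022/32169 = 434279735/221258382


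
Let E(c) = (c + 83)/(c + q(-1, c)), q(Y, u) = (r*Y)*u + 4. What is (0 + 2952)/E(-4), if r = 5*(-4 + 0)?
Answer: -236160/79 ≈ -2989.4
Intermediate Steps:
r = -20 (r = 5*(-4) = -20)
q(Y, u) = 4 - 20*Y*u (q(Y, u) = (-20*Y)*u + 4 = -20*Y*u + 4 = 4 - 20*Y*u)
E(c) = (83 + c)/(4 + 21*c) (E(c) = (c + 83)/(c + (4 - 20*(-1)*c)) = (83 + c)/(c + (4 + 20*c)) = (83 + c)/(4 + 21*c))
(0 + 2952)/E(-4) = (0 + 2952)/(((83 - 4)/(4 + 21*(-4)))) = 2952/((79/(4 - 84))) = 2952/((79/(-80))) = 2952/((-1/80*79)) = 2952/(-79/80) = 2952*(-80/79) = -236160/79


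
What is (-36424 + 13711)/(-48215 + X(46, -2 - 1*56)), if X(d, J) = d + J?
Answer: 22713/48227 ≈ 0.47096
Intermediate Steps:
X(d, J) = J + d
(-36424 + 13711)/(-48215 + X(46, -2 - 1*56)) = (-36424 + 13711)/(-48215 + ((-2 - 1*56) + 46)) = -22713/(-48215 + ((-2 - 56) + 46)) = -22713/(-48215 + (-58 + 46)) = -22713/(-48215 - 12) = -22713/(-48227) = -22713*(-1/48227) = 22713/48227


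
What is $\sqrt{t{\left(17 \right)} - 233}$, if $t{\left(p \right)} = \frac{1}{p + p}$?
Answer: $\frac{89 i \sqrt{34}}{34} \approx 15.263 i$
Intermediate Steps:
$t{\left(p \right)} = \frac{1}{2 p}$
$\sqrt{t{\left(17 \right)} - 233} = \sqrt{\frac{1}{2 \cdot 17} - 233} = \sqrt{\frac{1}{2} \cdot \frac{1}{17} - 233} = \sqrt{\frac{1}{34} - 233} = \sqrt{- \frac{7921}{34}} = \frac{89 i \sqrt{34}}{34}$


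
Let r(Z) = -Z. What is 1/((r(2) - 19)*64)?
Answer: -1/1344 ≈ -0.00074405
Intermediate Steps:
1/((r(2) - 19)*64) = 1/((-1*2 - 19)*64) = 1/((-2 - 19)*64) = 1/(-21*64) = 1/(-1344) = -1/1344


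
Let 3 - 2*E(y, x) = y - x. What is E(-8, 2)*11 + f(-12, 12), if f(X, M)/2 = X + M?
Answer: 143/2 ≈ 71.500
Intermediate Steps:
f(X, M) = 2*M + 2*X (f(X, M) = 2*(X + M) = 2*(M + X) = 2*M + 2*X)
E(y, x) = 3/2 + x/2 - y/2 (E(y, x) = 3/2 - (y - x)/2 = 3/2 + (x/2 - y/2) = 3/2 + x/2 - y/2)
E(-8, 2)*11 + f(-12, 12) = (3/2 + (½)*2 - ½*(-8))*11 + (2*12 + 2*(-12)) = (3/2 + 1 + 4)*11 + (24 - 24) = (13/2)*11 + 0 = 143/2 + 0 = 143/2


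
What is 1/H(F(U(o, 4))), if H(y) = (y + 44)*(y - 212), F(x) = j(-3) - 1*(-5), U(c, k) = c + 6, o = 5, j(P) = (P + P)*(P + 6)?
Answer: -1/6975 ≈ -0.00014337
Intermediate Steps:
j(P) = 2*P*(6 + P) (j(P) = (2*P)*(6 + P) = 2*P*(6 + P))
U(c, k) = 6 + c
F(x) = -13 (F(x) = 2*(-3)*(6 - 3) - 1*(-5) = 2*(-3)*3 + 5 = -18 + 5 = -13)
H(y) = (-212 + y)*(44 + y) (H(y) = (44 + y)*(-212 + y) = (-212 + y)*(44 + y))
1/H(F(U(o, 4))) = 1/(-9328 + (-13)² - 168*(-13)) = 1/(-9328 + 169 + 2184) = 1/(-6975) = -1/6975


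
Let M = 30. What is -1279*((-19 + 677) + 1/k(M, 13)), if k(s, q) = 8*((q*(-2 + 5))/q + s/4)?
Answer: -70694167/84 ≈ -8.4160e+5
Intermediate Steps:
k(s, q) = 24 + 2*s (k(s, q) = 8*((q*3)/q + s*(1/4)) = 8*((3*q)/q + s/4) = 8*(3 + s/4) = 24 + 2*s)
-1279*((-19 + 677) + 1/k(M, 13)) = -1279*((-19 + 677) + 1/(24 + 2*30)) = -1279*(658 + 1/(24 + 60)) = -1279*(658 + 1/84) = -1279*55273/84 = -70694167/84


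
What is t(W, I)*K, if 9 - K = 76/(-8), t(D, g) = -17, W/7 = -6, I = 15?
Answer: -629/2 ≈ -314.50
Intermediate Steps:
W = -42 (W = 7*(-6) = -42)
K = 37/2 (K = 9 - 76/(-8) = 9 - 76*(-1)/8 = 9 - 1*(-19/2) = 9 + 19/2 = 37/2 ≈ 18.500)
t(W, I)*K = -17*37/2 = -629/2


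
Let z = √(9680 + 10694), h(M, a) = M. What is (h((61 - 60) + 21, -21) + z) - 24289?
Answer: -24267 + √20374 ≈ -24124.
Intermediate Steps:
z = √20374 ≈ 142.74
(h((61 - 60) + 21, -21) + z) - 24289 = (((61 - 60) + 21) + √20374) - 24289 = ((1 + 21) + √20374) - 24289 = (22 + √20374) - 24289 = -24267 + √20374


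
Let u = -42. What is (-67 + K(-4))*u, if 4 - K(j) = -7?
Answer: 2352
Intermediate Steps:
K(j) = 11 (K(j) = 4 - 1*(-7) = 4 + 7 = 11)
(-67 + K(-4))*u = (-67 + 11)*(-42) = -56*(-42) = 2352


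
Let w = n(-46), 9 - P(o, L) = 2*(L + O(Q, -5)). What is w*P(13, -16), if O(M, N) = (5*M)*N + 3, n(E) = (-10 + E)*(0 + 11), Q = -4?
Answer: 101640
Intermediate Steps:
n(E) = -110 + 11*E (n(E) = (-10 + E)*11 = -110 + 11*E)
O(M, N) = 3 + 5*M*N (O(M, N) = 5*M*N + 3 = 3 + 5*M*N)
P(o, L) = -197 - 2*L (P(o, L) = 9 - 2*(L + (3 + 5*(-4)*(-5))) = 9 - 2*(L + (3 + 100)) = 9 - 2*(L + 103) = 9 - 2*(103 + L) = 9 - (206 + 2*L) = 9 + (-206 - 2*L) = -197 - 2*L)
w = -616 (w = -110 + 11*(-46) = -110 - 506 = -616)
w*P(13, -16) = -616*(-197 - 2*(-16)) = -616*(-197 + 32) = -616*(-165) = 101640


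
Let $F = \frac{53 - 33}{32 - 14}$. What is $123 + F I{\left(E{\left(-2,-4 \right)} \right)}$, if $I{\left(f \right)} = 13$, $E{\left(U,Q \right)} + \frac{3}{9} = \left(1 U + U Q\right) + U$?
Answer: $\frac{1237}{9} \approx 137.44$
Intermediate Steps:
$E{\left(U,Q \right)} = - \frac{1}{3} + 2 U + Q U$ ($E{\left(U,Q \right)} = - \frac{1}{3} + \left(\left(1 U + U Q\right) + U\right) = - \frac{1}{3} + \left(\left(U + Q U\right) + U\right) = - \frac{1}{3} + \left(2 U + Q U\right) = - \frac{1}{3} + 2 U + Q U$)
$F = \frac{10}{9}$ ($F = \frac{20}{18} = 20 \cdot \frac{1}{18} = \frac{10}{9} \approx 1.1111$)
$123 + F I{\left(E{\left(-2,-4 \right)} \right)} = 123 + \frac{10}{9} \cdot 13 = 123 + \frac{130}{9} = \frac{1237}{9}$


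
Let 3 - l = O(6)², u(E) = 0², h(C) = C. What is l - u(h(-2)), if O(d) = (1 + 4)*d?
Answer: -897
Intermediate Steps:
O(d) = 5*d
u(E) = 0
l = -897 (l = 3 - (5*6)² = 3 - 1*30² = 3 - 1*900 = 3 - 900 = -897)
l - u(h(-2)) = -897 - 1*0 = -897 + 0 = -897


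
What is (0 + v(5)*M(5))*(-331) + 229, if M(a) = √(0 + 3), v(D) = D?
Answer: 229 - 1655*√3 ≈ -2637.5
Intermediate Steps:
M(a) = √3
(0 + v(5)*M(5))*(-331) + 229 = (0 + 5*√3)*(-331) + 229 = (5*√3)*(-331) + 229 = -1655*√3 + 229 = 229 - 1655*√3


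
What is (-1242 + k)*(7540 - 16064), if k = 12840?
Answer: -98861352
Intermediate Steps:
(-1242 + k)*(7540 - 16064) = (-1242 + 12840)*(7540 - 16064) = 11598*(-8524) = -98861352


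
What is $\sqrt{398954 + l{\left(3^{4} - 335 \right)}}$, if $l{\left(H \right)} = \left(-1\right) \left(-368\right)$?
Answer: $\sqrt{399322} \approx 631.92$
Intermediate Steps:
$l{\left(H \right)} = 368$
$\sqrt{398954 + l{\left(3^{4} - 335 \right)}} = \sqrt{398954 + 368} = \sqrt{399322}$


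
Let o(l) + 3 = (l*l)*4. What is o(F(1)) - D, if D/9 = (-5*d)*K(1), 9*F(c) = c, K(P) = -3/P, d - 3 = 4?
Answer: -76784/81 ≈ -947.95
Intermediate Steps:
d = 7 (d = 3 + 4 = 7)
F(c) = c/9
o(l) = -3 + 4*l² (o(l) = -3 + (l*l)*4 = -3 + l²*4 = -3 + 4*l²)
D = 945 (D = 9*((-5*7)*(-3/1)) = 9*(-(-105)) = 9*(-35*(-3)) = 9*105 = 945)
o(F(1)) - D = (-3 + 4*((⅑)*1)²) - 1*945 = (-3 + 4*(⅑)²) - 945 = (-3 + 4*(1/81)) - 945 = (-3 + 4/81) - 945 = -239/81 - 945 = -76784/81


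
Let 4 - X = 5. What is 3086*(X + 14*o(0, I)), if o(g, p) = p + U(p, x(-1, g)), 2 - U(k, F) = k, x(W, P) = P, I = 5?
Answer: 83322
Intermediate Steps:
X = -1 (X = 4 - 1*5 = 4 - 5 = -1)
U(k, F) = 2 - k
o(g, p) = 2 (o(g, p) = p + (2 - p) = 2)
3086*(X + 14*o(0, I)) = 3086*(-1 + 14*2) = 3086*(-1 + 28) = 3086*27 = 83322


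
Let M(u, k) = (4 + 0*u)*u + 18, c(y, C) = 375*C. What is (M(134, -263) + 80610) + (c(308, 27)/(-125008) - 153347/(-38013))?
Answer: 385704358517207/4751929104 ≈ 81168.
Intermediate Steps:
M(u, k) = 18 + 4*u (M(u, k) = (4 + 0)*u + 18 = 4*u + 18 = 18 + 4*u)
(M(134, -263) + 80610) + (c(308, 27)/(-125008) - 153347/(-38013)) = ((18 + 4*134) + 80610) + ((375*27)/(-125008) - 153347/(-38013)) = ((18 + 536) + 80610) + (10125*(-1/125008) - 153347*(-1/38013)) = (554 + 80610) + (-10125/125008 + 153347/38013) = 81164 + 18784720151/4751929104 = 385704358517207/4751929104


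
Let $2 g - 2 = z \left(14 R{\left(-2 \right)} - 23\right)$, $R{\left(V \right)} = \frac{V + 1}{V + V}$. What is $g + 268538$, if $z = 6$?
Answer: $\frac{536961}{2} \approx 2.6848 \cdot 10^{5}$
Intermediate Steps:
$R{\left(V \right)} = \frac{1 + V}{2 V}$
$g = - \frac{115}{2}$ ($g = 1 + \frac{6 \left(14 \frac{1 - 2}{2 \left(-2\right)} - 23\right)}{2} = 1 + \frac{6 \left(14 \cdot \frac{1}{2} \left(- \frac{1}{2}\right) \left(-1\right) - 23\right)}{2} = 1 + \frac{6 \left(14 \cdot \frac{1}{4} - 23\right)}{2} = 1 + \frac{6 \left(\frac{7}{2} - 23\right)}{2} = 1 + \frac{6 \left(- \frac{39}{2}\right)}{2} = 1 + \frac{1}{2} \left(-117\right) = 1 - \frac{117}{2} = - \frac{115}{2} \approx -57.5$)
$g + 268538 = - \frac{115}{2} + 268538 = \frac{536961}{2}$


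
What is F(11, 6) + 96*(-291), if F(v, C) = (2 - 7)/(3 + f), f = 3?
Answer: -167621/6 ≈ -27937.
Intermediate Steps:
F(v, C) = -⅚ (F(v, C) = (2 - 7)/(3 + 3) = -5/6 = -5*⅙ = -⅚)
F(11, 6) + 96*(-291) = -⅚ + 96*(-291) = -⅚ - 27936 = -167621/6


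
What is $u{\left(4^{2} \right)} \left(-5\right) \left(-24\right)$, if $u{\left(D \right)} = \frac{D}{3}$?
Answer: $640$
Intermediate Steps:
$u{\left(D \right)} = \frac{D}{3}$ ($u{\left(D \right)} = D \frac{1}{3} = \frac{D}{3}$)
$u{\left(4^{2} \right)} \left(-5\right) \left(-24\right) = \frac{4^{2}}{3} \left(-5\right) \left(-24\right) = \frac{1}{3} \cdot 16 \left(-5\right) \left(-24\right) = \frac{16}{3} \left(-5\right) \left(-24\right) = \left(- \frac{80}{3}\right) \left(-24\right) = 640$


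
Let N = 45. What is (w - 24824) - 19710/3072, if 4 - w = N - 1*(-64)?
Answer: -12766933/512 ≈ -24935.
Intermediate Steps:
w = -105 (w = 4 - (45 - 1*(-64)) = 4 - (45 + 64) = 4 - 1*109 = 4 - 109 = -105)
(w - 24824) - 19710/3072 = (-105 - 24824) - 19710/3072 = -24929 - 19710*1/3072 = -24929 - 3285/512 = -12766933/512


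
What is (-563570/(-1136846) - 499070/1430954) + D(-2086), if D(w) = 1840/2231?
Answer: 38333104176260/39449277528787 ≈ 0.97171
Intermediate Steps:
D(w) = 80/97 (D(w) = 1840*(1/2231) = 80/97)
(-563570/(-1136846) - 499070/1430954) + D(-2086) = (-563570/(-1136846) - 499070/1430954) + 80/97 = (-563570*(-1/1136846) - 499070*1/1430954) + 80/97 = (281785/568423 - 249535/715477) + 80/97 = 59769253140/406693582771 + 80/97 = 38333104176260/39449277528787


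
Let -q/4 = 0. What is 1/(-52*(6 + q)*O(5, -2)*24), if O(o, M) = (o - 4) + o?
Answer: -1/44928 ≈ -2.2258e-5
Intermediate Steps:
q = 0 (q = -4*0 = 0)
O(o, M) = -4 + 2*o (O(o, M) = (-4 + o) + o = -4 + 2*o)
1/(-52*(6 + q)*O(5, -2)*24) = 1/(-52*(6 + 0)*(-4 + 2*5)*24) = 1/(-312*(-4 + 10)*24) = 1/(-312*6*24) = 1/(-52*36*24) = 1/(-1872*24) = 1/(-44928) = -1/44928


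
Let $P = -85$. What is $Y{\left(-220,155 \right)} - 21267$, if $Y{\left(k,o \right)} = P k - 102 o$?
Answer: $-18377$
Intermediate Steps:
$Y{\left(k,o \right)} = - 102 o - 85 k$ ($Y{\left(k,o \right)} = - 85 k - 102 o = - 102 o - 85 k$)
$Y{\left(-220,155 \right)} - 21267 = \left(\left(-102\right) 155 - -18700\right) - 21267 = \left(-15810 + 18700\right) - 21267 = 2890 - 21267 = -18377$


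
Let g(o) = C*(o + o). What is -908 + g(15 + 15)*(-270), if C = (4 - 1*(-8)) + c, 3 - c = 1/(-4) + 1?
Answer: -231758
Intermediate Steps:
c = 9/4 (c = 3 - (1/(-4) + 1) = 3 - (-¼ + 1) = 3 - 1*¾ = 3 - ¾ = 9/4 ≈ 2.2500)
C = 57/4 (C = (4 - 1*(-8)) + 9/4 = (4 + 8) + 9/4 = 12 + 9/4 = 57/4 ≈ 14.250)
g(o) = 57*o/2 (g(o) = 57*(o + o)/4 = 57*(2*o)/4 = 57*o/2)
-908 + g(15 + 15)*(-270) = -908 + (57*(15 + 15)/2)*(-270) = -908 + ((57/2)*30)*(-270) = -908 + 855*(-270) = -908 - 230850 = -231758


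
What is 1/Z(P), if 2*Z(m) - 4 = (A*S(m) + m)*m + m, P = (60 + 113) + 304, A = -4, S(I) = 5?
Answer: 1/109235 ≈ 9.1546e-6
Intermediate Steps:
P = 477 (P = 173 + 304 = 477)
Z(m) = 2 + m/2 + m*(-20 + m)/2 (Z(m) = 2 + ((-4*5 + m)*m + m)/2 = 2 + ((-20 + m)*m + m)/2 = 2 + (m*(-20 + m) + m)/2 = 2 + (m + m*(-20 + m))/2 = 2 + (m/2 + m*(-20 + m)/2) = 2 + m/2 + m*(-20 + m)/2)
1/Z(P) = 1/(2 + (½)*477² - 19/2*477) = 1/(2 + (½)*227529 - 9063/2) = 1/(2 + 227529/2 - 9063/2) = 1/109235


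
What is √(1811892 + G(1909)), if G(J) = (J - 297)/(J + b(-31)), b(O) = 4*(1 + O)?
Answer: 20*√14497503199/1789 ≈ 1346.1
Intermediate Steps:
b(O) = 4 + 4*O
G(J) = (-297 + J)/(-120 + J) (G(J) = (J - 297)/(J + (4 + 4*(-31))) = (-297 + J)/(J + (4 - 124)) = (-297 + J)/(J - 120) = (-297 + J)/(-120 + J))
√(1811892 + G(1909)) = √(1811892 + (-297 + 1909)/(-120 + 1909)) = √(1811892 + 1612/1789) = √(3241476400/1789) = 20*√14497503199/1789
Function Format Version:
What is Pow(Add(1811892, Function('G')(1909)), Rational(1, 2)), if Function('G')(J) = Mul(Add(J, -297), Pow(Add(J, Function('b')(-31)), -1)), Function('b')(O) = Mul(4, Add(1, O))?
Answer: Mul(Rational(20, 1789), Pow(14497503199, Rational(1, 2))) ≈ 1346.1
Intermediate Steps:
Function('b')(O) = Add(4, Mul(4, O))
Function('G')(J) = Mul(Pow(Add(-120, J), -1), Add(-297, J)) (Function('G')(J) = Mul(Add(J, -297), Pow(Add(J, Add(4, Mul(4, -31))), -1)) = Mul(Add(-297, J), Pow(Add(J, Add(4, -124)), -1)) = Mul(Add(-297, J), Pow(Add(J, -120), -1)) = Mul(Add(-297, J), Pow(Add(-120, J), -1)) = Mul(Pow(Add(-120, J), -1), Add(-297, J)))
Pow(Add(1811892, Function('G')(1909)), Rational(1, 2)) = Pow(Add(1811892, Mul(Pow(Add(-120, 1909), -1), Add(-297, 1909))), Rational(1, 2)) = Pow(Add(1811892, Mul(Pow(1789, -1), 1612)), Rational(1, 2)) = Pow(Add(1811892, Mul(Rational(1, 1789), 1612)), Rational(1, 2)) = Pow(Add(1811892, Rational(1612, 1789)), Rational(1, 2)) = Pow(Rational(3241476400, 1789), Rational(1, 2)) = Mul(Rational(20, 1789), Pow(14497503199, Rational(1, 2)))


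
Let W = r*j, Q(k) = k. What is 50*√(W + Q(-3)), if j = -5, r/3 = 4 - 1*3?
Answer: 150*I*√2 ≈ 212.13*I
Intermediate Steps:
r = 3 (r = 3*(4 - 1*3) = 3*(4 - 3) = 3*1 = 3)
W = -15 (W = 3*(-5) = -15)
50*√(W + Q(-3)) = 50*√(-15 - 3) = 50*√(-18) = 50*(3*I*√2) = 150*I*√2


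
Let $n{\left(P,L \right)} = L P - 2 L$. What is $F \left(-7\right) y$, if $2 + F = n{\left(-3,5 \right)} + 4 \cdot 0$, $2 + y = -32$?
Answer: $-6426$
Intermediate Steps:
$y = -34$ ($y = -2 - 32 = -34$)
$n{\left(P,L \right)} = - 2 L + L P$
$F = -27$ ($F = -2 + \left(5 \left(-2 - 3\right) + 4 \cdot 0\right) = -2 + \left(5 \left(-5\right) + 0\right) = -2 + \left(-25 + 0\right) = -2 - 25 = -27$)
$F \left(-7\right) y = \left(-27\right) \left(-7\right) \left(-34\right) = 189 \left(-34\right) = -6426$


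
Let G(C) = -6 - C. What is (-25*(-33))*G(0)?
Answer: -4950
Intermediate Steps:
(-25*(-33))*G(0) = (-25*(-33))*(-6 - 1*0) = 825*(-6 + 0) = 825*(-6) = -4950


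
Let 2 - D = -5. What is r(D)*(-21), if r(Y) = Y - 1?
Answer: -126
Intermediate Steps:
D = 7 (D = 2 - 1*(-5) = 2 + 5 = 7)
r(Y) = -1 + Y
r(D)*(-21) = (-1 + 7)*(-21) = 6*(-21) = -126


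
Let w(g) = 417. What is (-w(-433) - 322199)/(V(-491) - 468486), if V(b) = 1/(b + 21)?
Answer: 151629520/220188421 ≈ 0.68863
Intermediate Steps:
V(b) = 1/(21 + b)
(-w(-433) - 322199)/(V(-491) - 468486) = (-1*417 - 322199)/(1/(21 - 491) - 468486) = (-417 - 322199)/(1/(-470) - 468486) = -322616/(-1/470 - 468486) = -322616/(-220188421/470) = -322616*(-470/220188421) = 151629520/220188421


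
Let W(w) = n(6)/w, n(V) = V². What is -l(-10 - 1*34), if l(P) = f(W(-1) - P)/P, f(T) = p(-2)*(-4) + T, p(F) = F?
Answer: 4/11 ≈ 0.36364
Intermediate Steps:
W(w) = 36/w (W(w) = 6²/w = 36/w)
f(T) = 8 + T (f(T) = -2*(-4) + T = 8 + T)
l(P) = (-28 - P)/P (l(P) = (8 + (36/(-1) - P))/P = (8 + (36*(-1) - P))/P = (8 + (-36 - P))/P = (-28 - P)/P)
-l(-10 - 1*34) = -(-28 - (-10 - 1*34))/(-10 - 1*34) = -(-28 - (-10 - 34))/(-10 - 34) = -(-28 - 1*(-44))/(-44) = -(-1)*(-28 + 44)/44 = -(-1)*16/44 = -1*(-4/11) = 4/11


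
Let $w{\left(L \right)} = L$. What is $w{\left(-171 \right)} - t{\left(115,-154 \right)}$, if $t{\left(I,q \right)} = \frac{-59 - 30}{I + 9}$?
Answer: $- \frac{21115}{124} \approx -170.28$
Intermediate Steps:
$t{\left(I,q \right)} = - \frac{89}{9 + I}$
$w{\left(-171 \right)} - t{\left(115,-154 \right)} = -171 - - \frac{89}{9 + 115} = -171 - - \frac{89}{124} = -171 + \frac{89}{124} = - \frac{21115}{124}$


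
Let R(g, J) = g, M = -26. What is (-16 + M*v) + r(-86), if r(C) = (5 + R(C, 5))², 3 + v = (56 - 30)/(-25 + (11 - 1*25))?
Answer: 19921/3 ≈ 6640.3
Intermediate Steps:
v = -11/3 (v = -3 + (56 - 30)/(-25 + (11 - 1*25)) = -3 + 26/(-25 + (11 - 25)) = -3 + 26/(-25 - 14) = -3 + 26/(-39) = -3 + 26*(-1/39) = -3 - ⅔ = -11/3 ≈ -3.6667)
r(C) = (5 + C)²
(-16 + M*v) + r(-86) = (-16 - 26*(-11/3)) + (5 - 86)² = (-16 + 286/3) + (-81)² = 238/3 + 6561 = 19921/3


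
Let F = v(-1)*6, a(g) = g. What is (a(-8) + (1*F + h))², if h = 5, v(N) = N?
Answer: 81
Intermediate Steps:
F = -6 (F = -1*6 = -6)
(a(-8) + (1*F + h))² = (-8 + (1*(-6) + 5))² = (-8 + (-6 + 5))² = (-8 - 1)² = (-9)² = 81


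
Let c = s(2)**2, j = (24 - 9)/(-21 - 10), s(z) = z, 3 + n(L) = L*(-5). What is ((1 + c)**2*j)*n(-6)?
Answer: -10125/31 ≈ -326.61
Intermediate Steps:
n(L) = -3 - 5*L (n(L) = -3 + L*(-5) = -3 - 5*L)
j = -15/31 (j = 15/(-31) = 15*(-1/31) = -15/31 ≈ -0.48387)
c = 4 (c = 2**2 = 4)
((1 + c)**2*j)*n(-6) = ((1 + 4)**2*(-15/31))*(-3 - 5*(-6)) = (5**2*(-15/31))*(-3 + 30) = (25*(-15/31))*27 = -375/31*27 = -10125/31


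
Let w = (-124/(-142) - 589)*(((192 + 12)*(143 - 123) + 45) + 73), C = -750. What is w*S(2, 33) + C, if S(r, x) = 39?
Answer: -6836592804/71 ≈ -9.6290e+7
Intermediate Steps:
w = -175295886/71 (w = (-124*(-1/142) - 589)*((204*20 + 45) + 73) = (62/71 - 589)*((4080 + 45) + 73) = -41757*(4125 + 73)/71 = -41757/71*4198 = -175295886/71 ≈ -2.4690e+6)
w*S(2, 33) + C = -175295886/71*39 - 750 = -6836539554/71 - 750 = -6836592804/71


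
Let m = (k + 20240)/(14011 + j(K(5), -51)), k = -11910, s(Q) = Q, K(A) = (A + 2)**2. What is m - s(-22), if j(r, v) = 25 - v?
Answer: 318244/14087 ≈ 22.591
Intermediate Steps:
K(A) = (2 + A)**2
m = 8330/14087 (m = (-11910 + 20240)/(14011 + (25 - 1*(-51))) = 8330/(14011 + (25 + 51)) = 8330/(14011 + 76) = 8330/14087 ≈ 0.59133)
m - s(-22) = 8330/14087 - 1*(-22) = 8330/14087 + 22 = 318244/14087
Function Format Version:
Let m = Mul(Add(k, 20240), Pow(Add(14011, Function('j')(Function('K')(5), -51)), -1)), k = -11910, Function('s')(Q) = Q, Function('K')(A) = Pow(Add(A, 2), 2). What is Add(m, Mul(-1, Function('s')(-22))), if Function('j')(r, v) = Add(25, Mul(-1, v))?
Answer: Rational(318244, 14087) ≈ 22.591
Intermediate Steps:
Function('K')(A) = Pow(Add(2, A), 2)
m = Rational(8330, 14087) (m = Mul(Add(-11910, 20240), Pow(Add(14011, Add(25, Mul(-1, -51))), -1)) = Mul(8330, Pow(Add(14011, Add(25, 51)), -1)) = Mul(8330, Pow(Add(14011, 76), -1)) = Mul(8330, Pow(14087, -1)) = Mul(8330, Rational(1, 14087)) = Rational(8330, 14087) ≈ 0.59133)
Add(m, Mul(-1, Function('s')(-22))) = Add(Rational(8330, 14087), Mul(-1, -22)) = Add(Rational(8330, 14087), 22) = Rational(318244, 14087)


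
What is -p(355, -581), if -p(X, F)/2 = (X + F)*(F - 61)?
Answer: 290184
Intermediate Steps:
p(X, F) = -2*(-61 + F)*(F + X) (p(X, F) = -2*(X + F)*(F - 61) = -2*(F + X)*(-61 + F) = -2*(-61 + F)*(F + X))
-p(355, -581) = -(-2*(-581)² + 122*(-581) + 122*355 - 2*(-581)*355) = -(-2*337561 - 70882 + 43310 + 412510) = -(-675122 - 70882 + 43310 + 412510) = -1*(-290184) = 290184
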